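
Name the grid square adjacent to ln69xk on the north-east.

LN79al

Longitude subsquare x = 23; +1 → 24, wraps to 0 = a, carry into square.
Longitude square 6; +1 → 7.
Latitude subsquare k = 10; +1 → 11 = l.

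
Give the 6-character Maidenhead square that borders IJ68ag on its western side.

IJ58xg

Longitude subsquare a = 0; −1 → -1, wraps to 23 = x, carry into square.
Longitude square 6; −1 → 5.
The latitude characters are unchanged.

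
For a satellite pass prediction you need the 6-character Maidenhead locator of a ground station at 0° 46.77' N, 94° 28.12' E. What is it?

Offset from 180°W / 90°S: lon 274.4687°, lat 90.7795°.
Field: lon ⌊274.4687/20⌋ = 13 → N; lat ⌊90.7795/10⌋ = 9 → J.
Square: lon ⌊14.4687/2⌋ = 7; lat ⌊0.7795/1⌋ = 0.
Subsquare: lon ⌊0.4687/0.0833333⌋ = 5 → f; lat ⌊0.7795/0.0416667⌋ = 18 → s.

NJ70fs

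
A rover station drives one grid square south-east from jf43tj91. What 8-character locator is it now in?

JF43uj00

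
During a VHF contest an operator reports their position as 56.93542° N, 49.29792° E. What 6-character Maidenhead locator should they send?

LO46pw

Add 180° to longitude and 90° to latitude: 229.2979, 146.9354.
Field: lon ⌊229.2979/20⌋ = 11 → L; lat ⌊146.9354/10⌋ = 14 → O.
Square: lon ⌊9.2979/2⌋ = 4; lat ⌊6.9354/1⌋ = 6.
Subsquare: lon ⌊1.2979/0.0833333⌋ = 15 → p; lat ⌊0.9354/0.0416667⌋ = 22 → w.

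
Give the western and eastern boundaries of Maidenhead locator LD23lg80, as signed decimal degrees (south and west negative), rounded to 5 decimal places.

44.98333, 44.99167

Field L=11, D=3: +11·20° lon, +3·10° lat → SW at lon 40°, lat -60°.
Square 2, 3: +2·2° lon, +3·1° lat → SW at lon 44°, lat -57°.
Subsquare l=11, g=6: +11·0.0833333° lon, +6·0.0416667° lat → SW at lon 44.9167°, lat -56.75°.
Extended square 8, 0: +8·0.00833333° lon, +0·0.00416667° lat → SW at lon 44.9833°, lat -56.75°.
Cell spans 0.00833333° lon × 0.00416667° lat.
west 44.98333, east 44.99167.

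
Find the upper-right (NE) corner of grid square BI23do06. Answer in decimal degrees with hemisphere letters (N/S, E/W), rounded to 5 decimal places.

6.38750° S, 155.74167° W

Field B=1, I=8: +1·20° lon, +8·10° lat → SW at lon -160°, lat -10°.
Square 2, 3: +2·2° lon, +3·1° lat → SW at lon -156°, lat -7°.
Subsquare d=3, o=14: +3·0.0833333° lon, +14·0.0416667° lat → SW at lon -155.75°, lat -6.41667°.
Extended square 0, 6: +0·0.00833333° lon, +6·0.00416667° lat → SW at lon -155.75°, lat -6.39167°.
Cell spans 0.00833333° lon × 0.00416667° lat. NE corner is SW corner plus one full cell.
latitude 6.38750° S, longitude 155.74167° W.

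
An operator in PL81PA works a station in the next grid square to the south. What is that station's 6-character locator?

PL80px

Latitude subsquare a = 0; −1 → -1, wraps to 23 = x, carry into square.
Latitude square 1; −1 → 0.
The longitude characters are unchanged.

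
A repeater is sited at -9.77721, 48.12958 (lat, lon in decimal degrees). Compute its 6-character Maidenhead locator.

LI40bf

Shift to the Maidenhead origin (180°W, 90°S): lon 228.1296, lat 80.2228.
Field: lon ⌊228.1296/20⌋ = 11 → L; lat ⌊80.2228/10⌋ = 8 → I.
Square: lon ⌊8.1296/2⌋ = 4; lat ⌊0.2228/1⌋ = 0.
Subsquare: lon ⌊0.1296/0.0833333⌋ = 1 → b; lat ⌊0.2228/0.0416667⌋ = 5 → f.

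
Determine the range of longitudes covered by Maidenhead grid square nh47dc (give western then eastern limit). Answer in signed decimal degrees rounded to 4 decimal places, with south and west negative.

88.2500, 88.3333

Field N=13, H=7: +13·20° lon, +7·10° lat → SW at lon 80°, lat -20°.
Square 4, 7: +4·2° lon, +7·1° lat → SW at lon 88°, lat -13°.
Subsquare d=3, c=2: +3·0.0833333° lon, +2·0.0416667° lat → SW at lon 88.25°, lat -12.9167°.
Cell spans 0.0833333° lon × 0.0416667° lat.
west 88.2500, east 88.3333.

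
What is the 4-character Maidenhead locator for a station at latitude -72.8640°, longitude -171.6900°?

Shift to the Maidenhead origin (180°W, 90°S): lon 8.31, lat 17.14.
Field: lon ⌊8.31/20⌋ = 0 → A; lat ⌊17.14/10⌋ = 1 → B.
Square: lon ⌊8.31/2⌋ = 4; lat ⌊7.14/1⌋ = 7.

AB47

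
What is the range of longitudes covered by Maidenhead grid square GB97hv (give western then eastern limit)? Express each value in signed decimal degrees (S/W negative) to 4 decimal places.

Field G=6, B=1: +6·20° lon, +1·10° lat → SW at lon -60°, lat -80°.
Square 9, 7: +9·2° lon, +7·1° lat → SW at lon -42°, lat -73°.
Subsquare h=7, v=21: +7·0.0833333° lon, +21·0.0416667° lat → SW at lon -41.4167°, lat -72.125°.
Cell spans 0.0833333° lon × 0.0416667° lat.
west -41.4167, east -41.3333.

-41.4167, -41.3333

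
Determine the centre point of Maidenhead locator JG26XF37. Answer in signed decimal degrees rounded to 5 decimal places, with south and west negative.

-23.76042, 5.94583

Field J=9, G=6: +9·20° lon, +6·10° lat → SW at lon 0°, lat -30°.
Square 2, 6: +2·2° lon, +6·1° lat → SW at lon 4°, lat -24°.
Subsquare x=23, f=5: +23·0.0833333° lon, +5·0.0416667° lat → SW at lon 5.91667°, lat -23.7917°.
Extended square 3, 7: +3·0.00833333° lon, +7·0.00416667° lat → SW at lon 5.94167°, lat -23.7625°.
Cell spans 0.00833333° lon × 0.00416667° lat. Centre is SW corner plus half of each.
latitude -23.76042, longitude 5.94583.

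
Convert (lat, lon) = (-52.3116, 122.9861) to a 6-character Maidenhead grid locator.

PD17lq

Add 180° to longitude and 90° to latitude: 302.9861, 37.6884.
Field: 302.9861/20 → 15 → P, 37.6884/10 → 3 → D; chars PD.
Square: 2.9861/2 → 1, 7.6884/1 → 7; chars 17.
Subsquare: 0.9861/0.0833333 → 11 → l, 0.6884/0.0416667 → 16 → q; chars lq.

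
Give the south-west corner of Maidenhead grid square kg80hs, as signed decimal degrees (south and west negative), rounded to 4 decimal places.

-29.2500, 36.5833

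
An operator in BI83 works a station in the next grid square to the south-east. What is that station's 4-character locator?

Longitude square 8; +1 → 9.
Latitude square 3; −1 → 2.

BI92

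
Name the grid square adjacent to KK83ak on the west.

KK73xk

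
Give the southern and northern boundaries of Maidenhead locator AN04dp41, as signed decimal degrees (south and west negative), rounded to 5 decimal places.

Field A=0, N=13: +0·20° lon, +13·10° lat → SW at lon -180°, lat 40°.
Square 0, 4: +0·2° lon, +4·1° lat → SW at lon -180°, lat 44°.
Subsquare d=3, p=15: +3·0.0833333° lon, +15·0.0416667° lat → SW at lon -179.75°, lat 44.625°.
Extended square 4, 1: +4·0.00833333° lon, +1·0.00416667° lat → SW at lon -179.717°, lat 44.6292°.
Cell spans 0.00833333° lon × 0.00416667° lat.
south 44.62917, north 44.63333.

44.62917, 44.63333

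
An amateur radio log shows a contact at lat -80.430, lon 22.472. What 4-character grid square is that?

KA19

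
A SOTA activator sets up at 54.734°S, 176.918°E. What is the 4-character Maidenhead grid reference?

RD85

Add 180° to longitude and 90° to latitude: 356.92, 35.27.
Field: lon ⌊356.92/20⌋ = 17 → R; lat ⌊35.27/10⌋ = 3 → D.
Square: lon ⌊16.92/2⌋ = 8; lat ⌊5.27/1⌋ = 5.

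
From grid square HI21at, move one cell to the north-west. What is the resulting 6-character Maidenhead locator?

Longitude subsquare a = 0; −1 → -1, wraps to 23 = x, carry into square.
Longitude square 2; −1 → 1.
Latitude subsquare t = 19; +1 → 20 = u.

HI11xu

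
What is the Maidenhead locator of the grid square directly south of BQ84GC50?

BQ84gb59

Latitude extended square 0; −1 → -1, wraps to 9, carry into subsquare.
Latitude subsquare c = 2; −1 → 1 = b.
The longitude characters are unchanged.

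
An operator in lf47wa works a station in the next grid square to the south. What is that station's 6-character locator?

LF46wx

Latitude subsquare a = 0; −1 → -1, wraps to 23 = x, carry into square.
Latitude square 7; −1 → 6.
The longitude characters are unchanged.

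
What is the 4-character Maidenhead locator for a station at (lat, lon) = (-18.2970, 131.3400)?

Shift to the Maidenhead origin (180°W, 90°S): lon 311.34, lat 71.70.
Field: lon ⌊311.34/20⌋ = 15 → P; lat ⌊71.70/10⌋ = 7 → H.
Square: lon ⌊11.34/2⌋ = 5; lat ⌊1.70/1⌋ = 1.

PH51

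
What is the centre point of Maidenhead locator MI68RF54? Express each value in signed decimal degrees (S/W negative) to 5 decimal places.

-1.77292, 73.46250

Field M=12, I=8: +12·20° lon, +8·10° lat → SW at lon 60°, lat -10°.
Square 6, 8: +6·2° lon, +8·1° lat → SW at lon 72°, lat -2°.
Subsquare r=17, f=5: +17·0.0833333° lon, +5·0.0416667° lat → SW at lon 73.4167°, lat -1.79167°.
Extended square 5, 4: +5·0.00833333° lon, +4·0.00416667° lat → SW at lon 73.4583°, lat -1.775°.
Cell spans 0.00833333° lon × 0.00416667° lat. Centre is SW corner plus half of each.
latitude -1.77292, longitude 73.46250.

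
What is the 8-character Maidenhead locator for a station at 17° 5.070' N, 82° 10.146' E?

Offset from 180°W / 90°S: lon 262.16910°, lat 107.08450°.
Field: 262.16910/20 → 13 → N, 107.08450/10 → 10 → K; chars NK.
Square: 2.16910/2 → 1, 7.08450/1 → 7; chars 17.
Subsquare: 0.16910/0.0833333 → 2 → c, 0.08450/0.0416667 → 2 → c; chars cc.
Extended square: 0.00243/0.00833333 → 0, 0.00117/0.00416667 → 0; chars 00.

NK17cc00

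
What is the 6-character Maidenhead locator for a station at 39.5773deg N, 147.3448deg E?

Add 180° to longitude and 90° to latitude: 327.3448, 129.5773.
Field (20°×10°, letters A–R): lon ⌊327.3448/20⌋ = 16 → Q; lat ⌊129.5773/10⌋ = 12 → M.
Square (2°×1°, digits 0–9): lon ⌊7.3448/2⌋ = 3; lat ⌊9.5773/1⌋ = 9.
Subsquare (5′×2.5′, letters a–x): lon ⌊1.3448/0.0833333⌋ = 16 → q; lat ⌊0.5773/0.0416667⌋ = 13 → n.

QM39qn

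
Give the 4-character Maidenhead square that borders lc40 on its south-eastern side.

Longitude square 4; +1 → 5.
Latitude square 0; −1 → -1, wraps to 9, carry into field.
Latitude field C = 2; −1 → 1 = B.

LB59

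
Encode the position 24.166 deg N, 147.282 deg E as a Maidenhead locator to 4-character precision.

QL34

Offset from 180°W / 90°S: lon 327.28°, lat 114.17°.
Field: 327.28/20 → 16 → Q, 114.17/10 → 11 → L; chars QL.
Square: 7.28/2 → 3, 4.17/1 → 4; chars 34.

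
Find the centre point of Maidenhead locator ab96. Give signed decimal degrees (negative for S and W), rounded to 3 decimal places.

-73.500, -161.000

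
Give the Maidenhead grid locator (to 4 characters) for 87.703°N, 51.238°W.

GR47

Add 180° to longitude and 90° to latitude: 128.76, 177.70.
Field: lon ⌊128.76/20⌋ = 6 → G; lat ⌊177.70/10⌋ = 17 → R.
Square: lon ⌊8.76/2⌋ = 4; lat ⌊7.70/1⌋ = 7.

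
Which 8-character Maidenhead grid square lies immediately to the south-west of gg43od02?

GG43nd91

Longitude extended square 0; −1 → -1, wraps to 9, carry into subsquare.
Longitude subsquare o = 14; −1 → 13 = n.
Latitude extended square 2; −1 → 1.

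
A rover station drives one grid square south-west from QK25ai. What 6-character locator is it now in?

Longitude subsquare a = 0; −1 → -1, wraps to 23 = x, carry into square.
Longitude square 2; −1 → 1.
Latitude subsquare i = 8; −1 → 7 = h.

QK15xh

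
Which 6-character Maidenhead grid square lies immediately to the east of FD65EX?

Longitude subsquare e = 4; +1 → 5 = f.
The latitude characters are unchanged.

FD65fx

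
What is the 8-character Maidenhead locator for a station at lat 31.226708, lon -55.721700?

Add 180° to longitude and 90° to latitude: 124.27830, 121.22671.
Field (20°×10°, letters A–R): 124.27830/20 → 6 → G, 121.22671/10 → 12 → M; chars GM.
Square (2°×1°, digits 0–9): 4.27830/2 → 2, 1.22671/1 → 1; chars 21.
Subsquare (5′×2.5′, letters a–x): 0.27830/0.0833333 → 3 → d, 0.22671/0.0416667 → 5 → f; chars df.
Extended square (30″×15″, digits 0–9): 0.02830/0.00833333 → 3, 0.01837/0.00416667 → 4; chars 34.

GM21df34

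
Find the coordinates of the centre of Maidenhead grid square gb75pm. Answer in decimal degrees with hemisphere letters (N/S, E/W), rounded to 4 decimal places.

74.4792° S, 44.7083° W

Field G=6, B=1: +6·20° lon, +1·10° lat → SW at lon -60°, lat -80°.
Square 7, 5: +7·2° lon, +5·1° lat → SW at lon -46°, lat -75°.
Subsquare p=15, m=12: +15·0.0833333° lon, +12·0.0416667° lat → SW at lon -44.75°, lat -74.5°.
Cell spans 0.0833333° lon × 0.0416667° lat. Centre is SW corner plus half of each.
latitude 74.4792° S, longitude 44.7083° W.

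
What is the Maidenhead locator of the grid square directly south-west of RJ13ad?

Longitude subsquare a = 0; −1 → -1, wraps to 23 = x, carry into square.
Longitude square 1; −1 → 0.
Latitude subsquare d = 3; −1 → 2 = c.

RJ03xc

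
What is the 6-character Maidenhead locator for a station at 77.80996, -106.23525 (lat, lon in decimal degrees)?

DQ67vt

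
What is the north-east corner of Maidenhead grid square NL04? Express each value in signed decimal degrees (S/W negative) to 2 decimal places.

Field N=13, L=11: +13·20° lon, +11·10° lat → SW at lon 80°, lat 20°.
Square 0, 4: +0·2° lon, +4·1° lat → SW at lon 80°, lat 24°.
Cell spans 2° lon × 1° lat. NE corner is SW corner plus one full cell.
latitude 25.00, longitude 82.00.

25.00, 82.00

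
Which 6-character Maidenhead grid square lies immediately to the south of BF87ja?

BF86jx

Latitude subsquare a = 0; −1 → -1, wraps to 23 = x, carry into square.
Latitude square 7; −1 → 6.
The longitude characters are unchanged.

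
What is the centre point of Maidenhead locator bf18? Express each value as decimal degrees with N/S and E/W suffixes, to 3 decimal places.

31.500° S, 157.000° W

Field B=1, F=5: +1·20° lon, +5·10° lat → SW at lon -160°, lat -40°.
Square 1, 8: +1·2° lon, +8·1° lat → SW at lon -158°, lat -32°.
Cell spans 2° lon × 1° lat. Centre is SW corner plus half of each.
latitude 31.500° S, longitude 157.000° W.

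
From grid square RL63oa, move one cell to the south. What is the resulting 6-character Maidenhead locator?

RL62ox

Latitude subsquare a = 0; −1 → -1, wraps to 23 = x, carry into square.
Latitude square 3; −1 → 2.
The longitude characters are unchanged.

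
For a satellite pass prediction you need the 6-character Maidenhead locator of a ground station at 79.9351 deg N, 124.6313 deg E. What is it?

Shift to the Maidenhead origin (180°W, 90°S): lon 304.6313, lat 169.9351.
Field: lon ⌊304.6313/20⌋ = 15 → P; lat ⌊169.9351/10⌋ = 16 → Q.
Square: lon ⌊4.6313/2⌋ = 2; lat ⌊9.9351/1⌋ = 9.
Subsquare: lon ⌊0.6313/0.0833333⌋ = 7 → h; lat ⌊0.9351/0.0416667⌋ = 22 → w.

PQ29hw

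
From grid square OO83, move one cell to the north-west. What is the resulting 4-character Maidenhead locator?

Longitude square 8; −1 → 7.
Latitude square 3; +1 → 4.

OO74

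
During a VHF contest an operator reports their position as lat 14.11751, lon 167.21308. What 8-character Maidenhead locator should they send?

Shift to the Maidenhead origin (180°W, 90°S): lon 347.21308, lat 104.11751.
Field (20°×10°, letters A–R): 347.21308/20 → 17 → R, 104.11751/10 → 10 → K; chars RK.
Square (2°×1°, digits 0–9): 7.21308/2 → 3, 4.11751/1 → 4; chars 34.
Subsquare (5′×2.5′, letters a–x): 1.21308/0.0833333 → 14 → o, 0.11751/0.0416667 → 2 → c; chars oc.
Extended square (30″×15″, digits 0–9): 0.04641/0.00833333 → 5, 0.03418/0.00416667 → 8; chars 58.

RK34oc58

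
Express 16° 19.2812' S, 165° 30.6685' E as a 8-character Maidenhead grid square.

RH23sq12

Shift to the Maidenhead origin (180°W, 90°S): lon 345.51114, lat 73.67865.
Field (20°×10°, letters A–R): 345.51114/20 → 17 → R, 73.67865/10 → 7 → H; chars RH.
Square (2°×1°, digits 0–9): 5.51114/2 → 2, 3.67865/1 → 3; chars 23.
Subsquare (5′×2.5′, letters a–x): 1.51114/0.0833333 → 18 → s, 0.67865/0.0416667 → 16 → q; chars sq.
Extended square (30″×15″, digits 0–9): 0.01114/0.00833333 → 1, 0.01198/0.00416667 → 2; chars 12.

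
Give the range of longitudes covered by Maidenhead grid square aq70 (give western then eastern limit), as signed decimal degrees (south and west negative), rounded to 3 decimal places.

-166.000, -164.000

Field A=0, Q=16: +0·20° lon, +16·10° lat → SW at lon -180°, lat 70°.
Square 7, 0: +7·2° lon, +0·1° lat → SW at lon -166°, lat 70°.
Cell spans 2° lon × 1° lat.
west -166.000, east -164.000.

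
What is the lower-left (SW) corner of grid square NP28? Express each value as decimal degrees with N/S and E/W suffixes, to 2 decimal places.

68.00° N, 84.00° E

Field N=13, P=15: +13·20° lon, +15·10° lat → SW at lon 80°, lat 60°.
Square 2, 8: +2·2° lon, +8·1° lat → SW at lon 84°, lat 68°.
latitude 68.00° N, longitude 84.00° E.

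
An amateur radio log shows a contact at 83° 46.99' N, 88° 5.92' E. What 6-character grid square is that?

NR43bs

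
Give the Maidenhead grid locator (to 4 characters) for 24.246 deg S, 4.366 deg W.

IG75

Add 180° to longitude and 90° to latitude: 175.63, 65.75.
Field: 175.63/20 → 8 → I, 65.75/10 → 6 → G; chars IG.
Square: 15.63/2 → 7, 5.75/1 → 5; chars 75.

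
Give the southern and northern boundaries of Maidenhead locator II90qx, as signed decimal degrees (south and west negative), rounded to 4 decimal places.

Field I=8, I=8: +8·20° lon, +8·10° lat → SW at lon -20°, lat -10°.
Square 9, 0: +9·2° lon, +0·1° lat → SW at lon -2°, lat -10°.
Subsquare q=16, x=23: +16·0.0833333° lon, +23·0.0416667° lat → SW at lon -0.666667°, lat -9.04167°.
Cell spans 0.0833333° lon × 0.0416667° lat.
south -9.0417, north -9.0000.

-9.0417, -9.0000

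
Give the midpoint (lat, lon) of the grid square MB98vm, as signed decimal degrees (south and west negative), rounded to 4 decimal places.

-71.4792, 79.7917

Field M=12, B=1: +12·20° lon, +1·10° lat → SW at lon 60°, lat -80°.
Square 9, 8: +9·2° lon, +8·1° lat → SW at lon 78°, lat -72°.
Subsquare v=21, m=12: +21·0.0833333° lon, +12·0.0416667° lat → SW at lon 79.75°, lat -71.5°.
Cell spans 0.0833333° lon × 0.0416667° lat. Centre is SW corner plus half of each.
latitude -71.4792, longitude 79.7917.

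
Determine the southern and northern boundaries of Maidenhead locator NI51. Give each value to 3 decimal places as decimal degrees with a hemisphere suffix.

9.000° S, 8.000° S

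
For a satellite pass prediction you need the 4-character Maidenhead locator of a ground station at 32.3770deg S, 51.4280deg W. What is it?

GF47

Offset from 180°W / 90°S: lon 128.57°, lat 57.62°.
Field: lon ⌊128.57/20⌋ = 6 → G; lat ⌊57.62/10⌋ = 5 → F.
Square: lon ⌊8.57/2⌋ = 4; lat ⌊7.62/1⌋ = 7.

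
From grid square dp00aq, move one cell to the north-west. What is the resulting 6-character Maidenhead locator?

CP90xr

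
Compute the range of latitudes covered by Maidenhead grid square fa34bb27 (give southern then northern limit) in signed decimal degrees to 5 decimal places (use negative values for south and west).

-85.92917, -85.92500

Field F=5, A=0: +5·20° lon, +0·10° lat → SW at lon -80°, lat -90°.
Square 3, 4: +3·2° lon, +4·1° lat → SW at lon -74°, lat -86°.
Subsquare b=1, b=1: +1·0.0833333° lon, +1·0.0416667° lat → SW at lon -73.9167°, lat -85.9583°.
Extended square 2, 7: +2·0.00833333° lon, +7·0.00416667° lat → SW at lon -73.9°, lat -85.9292°.
Cell spans 0.00833333° lon × 0.00416667° lat.
south -85.92917, north -85.92500.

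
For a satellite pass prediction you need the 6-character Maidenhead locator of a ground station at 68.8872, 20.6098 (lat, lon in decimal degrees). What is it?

Offset from 180°W / 90°S: lon 200.6098°, lat 158.8872°.
Field: lon ⌊200.6098/20⌋ = 10 → K; lat ⌊158.8872/10⌋ = 15 → P.
Square: lon ⌊0.6098/2⌋ = 0; lat ⌊8.8872/1⌋ = 8.
Subsquare: lon ⌊0.6098/0.0833333⌋ = 7 → h; lat ⌊0.8872/0.0416667⌋ = 21 → v.

KP08hv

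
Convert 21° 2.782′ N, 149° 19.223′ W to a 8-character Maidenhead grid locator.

Shift to the Maidenhead origin (180°W, 90°S): lon 30.67962, lat 111.04637.
Field: 30.67962/20 → 1 → B, 111.04637/10 → 11 → L; chars BL.
Square: 10.67962/2 → 5, 1.04637/1 → 1; chars 51.
Subsquare: 0.67962/0.0833333 → 8 → i, 0.04637/0.0416667 → 1 → b; chars ib.
Extended square: 0.01295/0.00833333 → 1, 0.00470/0.00416667 → 1; chars 11.

BL51ib11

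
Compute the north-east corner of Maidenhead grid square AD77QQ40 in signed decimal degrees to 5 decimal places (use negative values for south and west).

Field A=0, D=3: +0·20° lon, +3·10° lat → SW at lon -180°, lat -60°.
Square 7, 7: +7·2° lon, +7·1° lat → SW at lon -166°, lat -53°.
Subsquare q=16, q=16: +16·0.0833333° lon, +16·0.0416667° lat → SW at lon -164.667°, lat -52.3333°.
Extended square 4, 0: +4·0.00833333° lon, +0·0.00416667° lat → SW at lon -164.633°, lat -52.3333°.
Cell spans 0.00833333° lon × 0.00416667° lat. NE corner is SW corner plus one full cell.
latitude -52.32917, longitude -164.62500.

-52.32917, -164.62500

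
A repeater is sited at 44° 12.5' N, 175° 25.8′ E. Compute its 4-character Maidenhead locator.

RN74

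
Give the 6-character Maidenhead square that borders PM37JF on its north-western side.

PM37ig

Longitude subsquare j = 9; −1 → 8 = i.
Latitude subsquare f = 5; +1 → 6 = g.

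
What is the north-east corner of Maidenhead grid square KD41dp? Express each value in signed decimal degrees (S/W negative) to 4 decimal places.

Field K=10, D=3: +10·20° lon, +3·10° lat → SW at lon 20°, lat -60°.
Square 4, 1: +4·2° lon, +1·1° lat → SW at lon 28°, lat -59°.
Subsquare d=3, p=15: +3·0.0833333° lon, +15·0.0416667° lat → SW at lon 28.25°, lat -58.375°.
Cell spans 0.0833333° lon × 0.0416667° lat. NE corner is SW corner plus one full cell.
latitude -58.3333, longitude 28.3333.

-58.3333, 28.3333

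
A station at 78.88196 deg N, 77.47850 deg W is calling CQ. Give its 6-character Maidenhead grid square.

FQ18gv

Add 180° to longitude and 90° to latitude: 102.5215, 168.8820.
Field: 102.5215/20 → 5 → F, 168.8820/10 → 16 → Q; chars FQ.
Square: 2.5215/2 → 1, 8.8820/1 → 8; chars 18.
Subsquare: 0.5215/0.0833333 → 6 → g, 0.8820/0.0416667 → 21 → v; chars gv.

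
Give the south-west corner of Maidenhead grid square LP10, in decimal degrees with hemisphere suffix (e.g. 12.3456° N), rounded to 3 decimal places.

Field L=11, P=15: +11·20° lon, +15·10° lat → SW at lon 40°, lat 60°.
Square 1, 0: +1·2° lon, +0·1° lat → SW at lon 42°, lat 60°.
latitude 60.000° N, longitude 42.000° E.

60.000° N, 42.000° E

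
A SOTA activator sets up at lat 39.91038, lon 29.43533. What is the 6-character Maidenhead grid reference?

Add 180° to longitude and 90° to latitude: 209.4353, 129.9104.
Field: 209.4353/20 → 10 → K, 129.9104/10 → 12 → M; chars KM.
Square: 9.4353/2 → 4, 9.9104/1 → 9; chars 49.
Subsquare: 1.4353/0.0833333 → 17 → r, 0.9104/0.0416667 → 21 → v; chars rv.

KM49rv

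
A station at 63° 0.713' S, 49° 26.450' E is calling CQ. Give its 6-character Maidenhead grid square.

LC46rx

Add 180° to longitude and 90° to latitude: 229.4408, 26.9881.
Field (20°×10°, letters A–R): 229.4408/20 → 11 → L, 26.9881/10 → 2 → C; chars LC.
Square (2°×1°, digits 0–9): 9.4408/2 → 4, 6.9881/1 → 6; chars 46.
Subsquare (5′×2.5′, letters a–x): 1.4408/0.0833333 → 17 → r, 0.9881/0.0416667 → 23 → x; chars rx.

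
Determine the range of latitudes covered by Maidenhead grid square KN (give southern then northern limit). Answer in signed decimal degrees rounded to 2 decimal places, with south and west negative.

Field K=10, N=13: +10·20° lon, +13·10° lat → SW at lon 20°, lat 40°.
Cell spans 20° lon × 10° lat.
south 40.00, north 50.00.

40.00, 50.00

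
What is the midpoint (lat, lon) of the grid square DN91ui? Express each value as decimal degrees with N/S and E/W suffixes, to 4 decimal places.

41.3542° N, 100.2917° W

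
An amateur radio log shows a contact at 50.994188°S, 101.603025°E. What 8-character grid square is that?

OD09ta21

Add 180° to longitude and 90° to latitude: 281.60303, 39.00581.
Field: lon ⌊281.60303/20⌋ = 14 → O; lat ⌊39.00581/10⌋ = 3 → D.
Square: lon ⌊1.60303/2⌋ = 0; lat ⌊9.00581/1⌋ = 9.
Subsquare: lon ⌊1.60303/0.0833333⌋ = 19 → t; lat ⌊0.00581/0.0416667⌋ = 0 → a.
Extended square: lon ⌊0.01969/0.00833333⌋ = 2; lat ⌊0.00581/0.00416667⌋ = 1.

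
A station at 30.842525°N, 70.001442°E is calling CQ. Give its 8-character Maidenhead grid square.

Offset from 180°W / 90°S: lon 250.00144°, lat 120.84252°.
Field: lon ⌊250.00144/20⌋ = 12 → M; lat ⌊120.84252/10⌋ = 12 → M.
Square: lon ⌊10.00144/2⌋ = 5; lat ⌊0.84252/1⌋ = 0.
Subsquare: lon ⌊0.00144/0.0833333⌋ = 0 → a; lat ⌊0.84252/0.0416667⌋ = 20 → u.
Extended square: lon ⌊0.00144/0.00833333⌋ = 0; lat ⌊0.00919/0.00416667⌋ = 2.

MM50au02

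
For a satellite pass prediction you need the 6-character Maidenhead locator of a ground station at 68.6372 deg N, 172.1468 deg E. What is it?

RP68bp

Add 180° to longitude and 90° to latitude: 352.1468, 158.6372.
Field: lon ⌊352.1468/20⌋ = 17 → R; lat ⌊158.6372/10⌋ = 15 → P.
Square: lon ⌊12.1468/2⌋ = 6; lat ⌊8.6372/1⌋ = 8.
Subsquare: lon ⌊0.1468/0.0833333⌋ = 1 → b; lat ⌊0.6372/0.0416667⌋ = 15 → p.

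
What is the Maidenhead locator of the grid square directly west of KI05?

Longitude square 0; −1 → -1, wraps to 9, carry into field.
Longitude field K = 10; −1 → 9 = J.
The latitude characters are unchanged.

JI95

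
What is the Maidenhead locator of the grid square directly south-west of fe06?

Longitude square 0; −1 → -1, wraps to 9, carry into field.
Longitude field F = 5; −1 → 4 = E.
Latitude square 6; −1 → 5.

EE95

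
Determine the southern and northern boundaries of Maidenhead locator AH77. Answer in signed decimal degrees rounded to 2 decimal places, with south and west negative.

Field A=0, H=7: +0·20° lon, +7·10° lat → SW at lon -180°, lat -20°.
Square 7, 7: +7·2° lon, +7·1° lat → SW at lon -166°, lat -13°.
Cell spans 2° lon × 1° lat.
south -13.00, north -12.00.

-13.00, -12.00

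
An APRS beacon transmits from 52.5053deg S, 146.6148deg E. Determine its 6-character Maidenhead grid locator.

QD37hl

Offset from 180°W / 90°S: lon 326.6148°, lat 37.4947°.
Field: lon ⌊326.6148/20⌋ = 16 → Q; lat ⌊37.4947/10⌋ = 3 → D.
Square: lon ⌊6.6148/2⌋ = 3; lat ⌊7.4947/1⌋ = 7.
Subsquare: lon ⌊0.6148/0.0833333⌋ = 7 → h; lat ⌊0.4947/0.0416667⌋ = 11 → l.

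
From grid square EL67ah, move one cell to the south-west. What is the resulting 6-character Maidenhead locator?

Longitude subsquare a = 0; −1 → -1, wraps to 23 = x, carry into square.
Longitude square 6; −1 → 5.
Latitude subsquare h = 7; −1 → 6 = g.

EL57xg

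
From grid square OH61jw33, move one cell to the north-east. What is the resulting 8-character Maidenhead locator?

Longitude extended square 3; +1 → 4.
Latitude extended square 3; +1 → 4.

OH61jw44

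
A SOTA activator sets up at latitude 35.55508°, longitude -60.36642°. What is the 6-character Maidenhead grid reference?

Shift to the Maidenhead origin (180°W, 90°S): lon 119.6336, lat 125.5551.
Field: 119.6336/20 → 5 → F, 125.5551/10 → 12 → M; chars FM.
Square: 19.6336/2 → 9, 5.5551/1 → 5; chars 95.
Subsquare: 1.6336/0.0833333 → 19 → t, 0.5551/0.0416667 → 13 → n; chars tn.

FM95tn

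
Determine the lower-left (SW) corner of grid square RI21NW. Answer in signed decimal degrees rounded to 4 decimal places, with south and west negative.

Field R=17, I=8: +17·20° lon, +8·10° lat → SW at lon 160°, lat -10°.
Square 2, 1: +2·2° lon, +1·1° lat → SW at lon 164°, lat -9°.
Subsquare n=13, w=22: +13·0.0833333° lon, +22·0.0416667° lat → SW at lon 165.083°, lat -8.08333°.
latitude -8.0833, longitude 165.0833.

-8.0833, 165.0833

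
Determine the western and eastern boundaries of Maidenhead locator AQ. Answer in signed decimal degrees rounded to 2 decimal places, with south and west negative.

-180.00, -160.00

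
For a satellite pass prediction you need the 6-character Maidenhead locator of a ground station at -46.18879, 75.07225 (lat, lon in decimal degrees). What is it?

ME73mt

Add 180° to longitude and 90° to latitude: 255.0722, 43.8112.
Field: 255.0722/20 → 12 → M, 43.8112/10 → 4 → E; chars ME.
Square: 15.0722/2 → 7, 3.8112/1 → 3; chars 73.
Subsquare: 1.0722/0.0833333 → 12 → m, 0.8112/0.0416667 → 19 → t; chars mt.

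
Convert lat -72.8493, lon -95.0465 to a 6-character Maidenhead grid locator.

EB27ld

Shift to the Maidenhead origin (180°W, 90°S): lon 84.9535, lat 17.1507.
Field (20°×10°, letters A–R): 84.9535/20 → 4 → E, 17.1507/10 → 1 → B; chars EB.
Square (2°×1°, digits 0–9): 4.9535/2 → 2, 7.1507/1 → 7; chars 27.
Subsquare (5′×2.5′, letters a–x): 0.9535/0.0833333 → 11 → l, 0.1507/0.0416667 → 3 → d; chars ld.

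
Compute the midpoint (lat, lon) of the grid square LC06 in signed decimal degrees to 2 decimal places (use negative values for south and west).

-63.50, 41.00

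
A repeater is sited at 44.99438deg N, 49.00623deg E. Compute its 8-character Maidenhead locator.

LN44mx08

Offset from 180°W / 90°S: lon 229.00623°, lat 134.99438°.
Field: lon ⌊229.00623/20⌋ = 11 → L; lat ⌊134.99438/10⌋ = 13 → N.
Square: lon ⌊9.00623/2⌋ = 4; lat ⌊4.99438/1⌋ = 4.
Subsquare: lon ⌊1.00623/0.0833333⌋ = 12 → m; lat ⌊0.99438/0.0416667⌋ = 23 → x.
Extended square: lon ⌊0.00623/0.00833333⌋ = 0; lat ⌊0.03605/0.00416667⌋ = 8.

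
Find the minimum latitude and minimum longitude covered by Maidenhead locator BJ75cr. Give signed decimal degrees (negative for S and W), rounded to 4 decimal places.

5.7083, -145.8333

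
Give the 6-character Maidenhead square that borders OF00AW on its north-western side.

Longitude subsquare a = 0; −1 → -1, wraps to 23 = x, carry into square.
Longitude square 0; −1 → -1, wraps to 9, carry into field.
Longitude field O = 14; −1 → 13 = N.
Latitude subsquare w = 22; +1 → 23 = x.

NF90xx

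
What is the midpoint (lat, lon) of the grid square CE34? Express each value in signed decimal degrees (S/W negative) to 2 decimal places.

Field C=2, E=4: +2·20° lon, +4·10° lat → SW at lon -140°, lat -50°.
Square 3, 4: +3·2° lon, +4·1° lat → SW at lon -134°, lat -46°.
Cell spans 2° lon × 1° lat. Centre is SW corner plus half of each.
latitude -45.50, longitude -133.00.

-45.50, -133.00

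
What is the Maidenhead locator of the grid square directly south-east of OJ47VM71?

Longitude extended square 7; +1 → 8.
Latitude extended square 1; −1 → 0.

OJ47vm80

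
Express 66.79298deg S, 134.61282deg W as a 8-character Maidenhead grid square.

CC23qe69

Offset from 180°W / 90°S: lon 45.38718°, lat 23.20702°.
Field: 45.38718/20 → 2 → C, 23.20702/10 → 2 → C; chars CC.
Square: 5.38718/2 → 2, 3.20702/1 → 3; chars 23.
Subsquare: 1.38718/0.0833333 → 16 → q, 0.20702/0.0416667 → 4 → e; chars qe.
Extended square: 0.05385/0.00833333 → 6, 0.04035/0.00416667 → 9; chars 69.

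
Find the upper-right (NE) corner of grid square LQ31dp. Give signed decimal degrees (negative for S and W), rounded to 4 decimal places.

71.6667, 46.3333

Field L=11, Q=16: +11·20° lon, +16·10° lat → SW at lon 40°, lat 70°.
Square 3, 1: +3·2° lon, +1·1° lat → SW at lon 46°, lat 71°.
Subsquare d=3, p=15: +3·0.0833333° lon, +15·0.0416667° lat → SW at lon 46.25°, lat 71.625°.
Cell spans 0.0833333° lon × 0.0416667° lat. NE corner is SW corner plus one full cell.
latitude 71.6667, longitude 46.3333.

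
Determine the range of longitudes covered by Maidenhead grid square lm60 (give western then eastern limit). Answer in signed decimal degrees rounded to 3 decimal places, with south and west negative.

Field L=11, M=12: +11·20° lon, +12·10° lat → SW at lon 40°, lat 30°.
Square 6, 0: +6·2° lon, +0·1° lat → SW at lon 52°, lat 30°.
Cell spans 2° lon × 1° lat.
west 52.000, east 54.000.

52.000, 54.000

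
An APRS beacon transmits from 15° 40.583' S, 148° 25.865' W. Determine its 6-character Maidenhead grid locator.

Add 180° to longitude and 90° to latitude: 31.5689, 74.3236.
Field: lon ⌊31.5689/20⌋ = 1 → B; lat ⌊74.3236/10⌋ = 7 → H.
Square: lon ⌊11.5689/2⌋ = 5; lat ⌊4.3236/1⌋ = 4.
Subsquare: lon ⌊1.5689/0.0833333⌋ = 18 → s; lat ⌊0.3236/0.0416667⌋ = 7 → h.

BH54sh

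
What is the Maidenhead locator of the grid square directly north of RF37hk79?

Latitude extended square 9; +1 → 10, wraps to 0, carry into subsquare.
Latitude subsquare k = 10; +1 → 11 = l.
The longitude characters are unchanged.

RF37hl70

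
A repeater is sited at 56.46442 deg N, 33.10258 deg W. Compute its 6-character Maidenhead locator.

HO36kl

Add 180° to longitude and 90° to latitude: 146.8974, 146.4644.
Field: lon ⌊146.8974/20⌋ = 7 → H; lat ⌊146.4644/10⌋ = 14 → O.
Square: lon ⌊6.8974/2⌋ = 3; lat ⌊6.4644/1⌋ = 6.
Subsquare: lon ⌊0.8974/0.0833333⌋ = 10 → k; lat ⌊0.4644/0.0416667⌋ = 11 → l.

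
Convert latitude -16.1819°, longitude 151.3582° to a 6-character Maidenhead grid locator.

QH53qt

Offset from 180°W / 90°S: lon 331.3582°, lat 73.8181°.
Field (20°×10°, letters A–R): lon ⌊331.3582/20⌋ = 16 → Q; lat ⌊73.8181/10⌋ = 7 → H.
Square (2°×1°, digits 0–9): lon ⌊11.3582/2⌋ = 5; lat ⌊3.8181/1⌋ = 3.
Subsquare (5′×2.5′, letters a–x): lon ⌊1.3582/0.0833333⌋ = 16 → q; lat ⌊0.8181/0.0416667⌋ = 19 → t.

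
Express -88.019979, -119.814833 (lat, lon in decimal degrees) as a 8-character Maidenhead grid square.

DA01cx25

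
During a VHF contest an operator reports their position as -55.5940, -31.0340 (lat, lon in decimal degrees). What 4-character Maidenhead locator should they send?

HD44

Add 180° to longitude and 90° to latitude: 148.97, 34.41.
Field (20°×10°, letters A–R): 148.97/20 → 7 → H, 34.41/10 → 3 → D; chars HD.
Square (2°×1°, digits 0–9): 8.97/2 → 4, 4.41/1 → 4; chars 44.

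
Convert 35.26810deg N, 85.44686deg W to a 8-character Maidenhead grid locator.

EM75gg64

Offset from 180°W / 90°S: lon 94.55314°, lat 125.26810°.
Field: 94.55314/20 → 4 → E, 125.26810/10 → 12 → M; chars EM.
Square: 14.55314/2 → 7, 5.26810/1 → 5; chars 75.
Subsquare: 0.55314/0.0833333 → 6 → g, 0.26810/0.0416667 → 6 → g; chars gg.
Extended square: 0.05314/0.00833333 → 6, 0.01810/0.00416667 → 4; chars 64.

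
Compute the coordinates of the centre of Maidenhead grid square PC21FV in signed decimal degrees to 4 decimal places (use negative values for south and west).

-68.1042, 124.4583

Field P=15, C=2: +15·20° lon, +2·10° lat → SW at lon 120°, lat -70°.
Square 2, 1: +2·2° lon, +1·1° lat → SW at lon 124°, lat -69°.
Subsquare f=5, v=21: +5·0.0833333° lon, +21·0.0416667° lat → SW at lon 124.417°, lat -68.125°.
Cell spans 0.0833333° lon × 0.0416667° lat. Centre is SW corner plus half of each.
latitude -68.1042, longitude 124.4583.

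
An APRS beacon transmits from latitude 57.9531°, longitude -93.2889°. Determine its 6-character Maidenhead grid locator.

Shift to the Maidenhead origin (180°W, 90°S): lon 86.7111, lat 147.9531.
Field: lon ⌊86.7111/20⌋ = 4 → E; lat ⌊147.9531/10⌋ = 14 → O.
Square: lon ⌊6.7111/2⌋ = 3; lat ⌊7.9531/1⌋ = 7.
Subsquare: lon ⌊0.7111/0.0833333⌋ = 8 → i; lat ⌊0.9531/0.0416667⌋ = 22 → w.

EO37iw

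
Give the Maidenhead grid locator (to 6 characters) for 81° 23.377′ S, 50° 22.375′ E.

Offset from 180°W / 90°S: lon 230.3729°, lat 8.6104°.
Field: 230.3729/20 → 11 → L, 8.6104/10 → 0 → A; chars LA.
Square: 10.3729/2 → 5, 8.6104/1 → 8; chars 58.
Subsquare: 0.3729/0.0833333 → 4 → e, 0.6104/0.0416667 → 14 → o; chars eo.

LA58eo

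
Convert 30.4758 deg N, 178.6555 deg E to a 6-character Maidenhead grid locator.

Shift to the Maidenhead origin (180°W, 90°S): lon 358.6555, lat 120.4758.
Field: 358.6555/20 → 17 → R, 120.4758/10 → 12 → M; chars RM.
Square: 18.6555/2 → 9, 0.4758/1 → 0; chars 90.
Subsquare: 0.6555/0.0833333 → 7 → h, 0.4758/0.0416667 → 11 → l; chars hl.

RM90hl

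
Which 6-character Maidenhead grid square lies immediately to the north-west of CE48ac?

CE38xd

Longitude subsquare a = 0; −1 → -1, wraps to 23 = x, carry into square.
Longitude square 4; −1 → 3.
Latitude subsquare c = 2; +1 → 3 = d.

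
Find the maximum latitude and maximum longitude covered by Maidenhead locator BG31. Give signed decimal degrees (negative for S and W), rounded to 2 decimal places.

Field B=1, G=6: +1·20° lon, +6·10° lat → SW at lon -160°, lat -30°.
Square 3, 1: +3·2° lon, +1·1° lat → SW at lon -154°, lat -29°.
Cell spans 2° lon × 1° lat. NE corner is SW corner plus one full cell.
latitude -28.00, longitude -152.00.

-28.00, -152.00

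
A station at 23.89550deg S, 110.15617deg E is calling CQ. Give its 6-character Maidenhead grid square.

OG56bc

Add 180° to longitude and 90° to latitude: 290.1562, 66.1045.
Field: 290.1562/20 → 14 → O, 66.1045/10 → 6 → G; chars OG.
Square: 10.1562/2 → 5, 6.1045/1 → 6; chars 56.
Subsquare: 0.1562/0.0833333 → 1 → b, 0.1045/0.0416667 → 2 → c; chars bc.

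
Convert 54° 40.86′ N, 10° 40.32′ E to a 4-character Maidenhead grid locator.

JO54

Offset from 180°W / 90°S: lon 190.67°, lat 144.68°.
Field: 190.67/20 → 9 → J, 144.68/10 → 14 → O; chars JO.
Square: 10.67/2 → 5, 4.68/1 → 4; chars 54.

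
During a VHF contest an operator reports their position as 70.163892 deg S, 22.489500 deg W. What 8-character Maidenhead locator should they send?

Add 180° to longitude and 90° to latitude: 157.51050, 19.83611.
Field: lon ⌊157.51050/20⌋ = 7 → H; lat ⌊19.83611/10⌋ = 1 → B.
Square: lon ⌊17.51050/2⌋ = 8; lat ⌊9.83611/1⌋ = 9.
Subsquare: lon ⌊1.51050/0.0833333⌋ = 18 → s; lat ⌊0.83611/0.0416667⌋ = 20 → u.
Extended square: lon ⌊0.01050/0.00833333⌋ = 1; lat ⌊0.00277/0.00416667⌋ = 0.

HB89su10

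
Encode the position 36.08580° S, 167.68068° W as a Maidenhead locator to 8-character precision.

AF63dv89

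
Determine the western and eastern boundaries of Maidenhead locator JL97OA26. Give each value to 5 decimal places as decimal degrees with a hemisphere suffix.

19.18333° E, 19.19167° E

Field J=9, L=11: +9·20° lon, +11·10° lat → SW at lon 0°, lat 20°.
Square 9, 7: +9·2° lon, +7·1° lat → SW at lon 18°, lat 27°.
Subsquare o=14, a=0: +14·0.0833333° lon, +0·0.0416667° lat → SW at lon 19.1667°, lat 27°.
Extended square 2, 6: +2·0.00833333° lon, +6·0.00416667° lat → SW at lon 19.1833°, lat 27.025°.
Cell spans 0.00833333° lon × 0.00416667° lat.
west 19.18333° E, east 19.19167° E.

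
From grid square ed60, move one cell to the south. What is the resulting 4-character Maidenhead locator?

Latitude square 0; −1 → -1, wraps to 9, carry into field.
Latitude field D = 3; −1 → 2 = C.
The longitude characters are unchanged.

EC69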